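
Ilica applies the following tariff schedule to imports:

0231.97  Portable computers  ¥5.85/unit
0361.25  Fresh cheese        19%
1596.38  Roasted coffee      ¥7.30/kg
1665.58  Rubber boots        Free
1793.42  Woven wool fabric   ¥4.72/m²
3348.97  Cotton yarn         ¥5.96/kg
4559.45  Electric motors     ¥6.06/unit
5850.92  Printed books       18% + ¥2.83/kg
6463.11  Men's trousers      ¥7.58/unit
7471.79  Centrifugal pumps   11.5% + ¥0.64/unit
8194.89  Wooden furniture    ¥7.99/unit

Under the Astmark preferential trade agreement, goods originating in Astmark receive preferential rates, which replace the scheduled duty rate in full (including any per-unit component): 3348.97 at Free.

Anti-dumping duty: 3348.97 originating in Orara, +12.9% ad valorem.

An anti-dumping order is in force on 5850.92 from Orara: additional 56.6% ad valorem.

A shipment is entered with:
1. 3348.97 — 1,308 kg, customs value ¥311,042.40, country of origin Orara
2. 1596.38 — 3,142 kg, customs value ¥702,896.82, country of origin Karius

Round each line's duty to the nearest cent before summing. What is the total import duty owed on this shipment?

Line 1 (3348.97, Orara, 1,308 kg, ¥311,042.40):
Base rate for 3348.97 is ¥5.96/kg.
3348.97 has an FTA preferential rate, but origin Orara is not Astmark; base rate stands.
Additional duty on 3348.97 from Orara: +12.9% ad valorem. Applied ad valorem rate = 12.9%.
Duty = ¥311,042.40 × 12.9% + 1,308 × ¥5.96 = ¥47,920.15.
Line 2 (1596.38, Karius, 3,142 kg, ¥702,896.82):
Base rate for 1596.38 is ¥7.30/kg.
Duty = 3,142 × ¥7.30 = ¥22,936.60.
Total = ¥47,920.15 + ¥22,936.60 = ¥70,856.75.

¥70,856.75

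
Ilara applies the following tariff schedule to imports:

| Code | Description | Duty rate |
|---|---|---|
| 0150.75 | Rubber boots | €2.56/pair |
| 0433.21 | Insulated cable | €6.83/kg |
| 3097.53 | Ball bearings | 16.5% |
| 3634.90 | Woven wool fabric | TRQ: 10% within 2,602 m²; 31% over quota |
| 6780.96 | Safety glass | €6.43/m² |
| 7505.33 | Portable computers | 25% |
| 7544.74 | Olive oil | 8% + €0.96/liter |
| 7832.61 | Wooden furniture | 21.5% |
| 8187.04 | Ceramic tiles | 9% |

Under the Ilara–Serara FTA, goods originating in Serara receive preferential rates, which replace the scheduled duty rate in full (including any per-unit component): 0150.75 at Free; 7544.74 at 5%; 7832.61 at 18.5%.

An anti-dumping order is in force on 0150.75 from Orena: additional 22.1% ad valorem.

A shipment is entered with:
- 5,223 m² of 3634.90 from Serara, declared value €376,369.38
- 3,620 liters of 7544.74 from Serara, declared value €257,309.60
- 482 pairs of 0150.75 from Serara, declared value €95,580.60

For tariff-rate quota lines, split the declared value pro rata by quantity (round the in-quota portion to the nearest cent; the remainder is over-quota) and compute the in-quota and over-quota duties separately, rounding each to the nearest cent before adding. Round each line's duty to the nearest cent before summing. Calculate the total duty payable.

€90,164.96

Line 1 (3634.90, Serara, 5,223 m², €376,369.38):
Code 3634.90 is under a tariff-rate quota (threshold 2,602 m²). In-quota: 2,602 m² at 10%; over-quota: 2,621 m² at 31%.
Pro-rata value split: in-quota = €376,369.38 × 2,602/5,223 = €187,500.12; over-quota = €376,369.38 − €187,500.12 = €188,869.26.
In-quota duty = €187,500.12 × 10% = €18,750.01. Over-quota duty = €188,869.26 × 31% = €58,549.47.
Line duty = €18,750.01 + €58,549.47 = €77,299.48.
Line 2 (7544.74, Serara, 3,620 liters, €257,309.60):
Base rate for 7544.74 is 8% + €0.96/liter.
Origin Serara qualifies under the Ilara–Serara agreement and 7544.74 is covered: preferential rate 5% applies instead.
Duty = €257,309.60 × 5% = €12,865.48.
Line 3 (0150.75, Serara, 482 pairs, €95,580.60):
Base rate for 0150.75 is €2.56/pair.
Origin Serara qualifies under the Ilara–Serara agreement and 0150.75 is covered: preferential rate Free applies instead.
The additional-duty order on 0150.75 targets Orena, not Serara; it does not apply.
Duty = €95,580.60 × 0% = €0.00.
Total = €77,299.48 + €12,865.48 + €0.00 = €90,164.96.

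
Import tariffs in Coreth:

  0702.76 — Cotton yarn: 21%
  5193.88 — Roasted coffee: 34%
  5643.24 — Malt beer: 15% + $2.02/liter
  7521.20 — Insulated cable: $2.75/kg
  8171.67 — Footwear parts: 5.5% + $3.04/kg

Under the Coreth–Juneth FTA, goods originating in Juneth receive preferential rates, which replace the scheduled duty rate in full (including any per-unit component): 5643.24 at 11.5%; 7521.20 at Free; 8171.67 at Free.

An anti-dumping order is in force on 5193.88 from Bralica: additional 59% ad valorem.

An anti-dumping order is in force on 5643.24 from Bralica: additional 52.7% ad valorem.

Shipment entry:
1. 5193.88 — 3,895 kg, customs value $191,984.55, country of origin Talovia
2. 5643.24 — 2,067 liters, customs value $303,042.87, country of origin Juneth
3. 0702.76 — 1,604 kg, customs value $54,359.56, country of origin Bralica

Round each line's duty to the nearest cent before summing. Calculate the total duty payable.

$111,540.19

Line 1 (5193.88, Talovia, 3,895 kg, $191,984.55):
Base rate for 5193.88 is 34%.
The additional-duty order on 5193.88 targets Bralica, not Talovia; it does not apply.
Duty = $191,984.55 × 34% = $65,274.75.
Line 2 (5643.24, Juneth, 2,067 liters, $303,042.87):
Base rate for 5643.24 is 15% + $2.02/liter.
Origin Juneth qualifies under the Coreth–Juneth agreement and 5643.24 is covered: preferential rate 11.5% applies instead.
The additional-duty order on 5643.24 targets Bralica, not Juneth; it does not apply.
Duty = $303,042.87 × 11.5% = $34,849.93.
Line 3 (0702.76, Bralica, 1,604 kg, $54,359.56):
Base rate for 0702.76 is 21%.
Duty = $54,359.56 × 21% = $11,415.51.
Total = $65,274.75 + $34,849.93 + $11,415.51 = $111,540.19.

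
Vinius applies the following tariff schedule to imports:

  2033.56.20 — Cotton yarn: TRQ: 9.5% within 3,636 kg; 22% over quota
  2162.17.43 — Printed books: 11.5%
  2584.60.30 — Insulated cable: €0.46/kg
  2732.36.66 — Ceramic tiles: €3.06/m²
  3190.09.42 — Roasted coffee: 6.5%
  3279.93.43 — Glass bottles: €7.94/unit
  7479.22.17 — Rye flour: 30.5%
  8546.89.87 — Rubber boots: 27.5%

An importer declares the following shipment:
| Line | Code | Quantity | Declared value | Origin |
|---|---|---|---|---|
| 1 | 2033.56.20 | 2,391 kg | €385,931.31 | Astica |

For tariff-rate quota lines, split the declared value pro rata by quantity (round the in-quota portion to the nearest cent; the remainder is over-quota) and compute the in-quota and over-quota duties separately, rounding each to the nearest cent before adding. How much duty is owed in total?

Line 1 (2033.56.20, Astica, 2,391 kg, €385,931.31):
Code 2033.56.20 is under a tariff-rate quota (threshold 3,636 kg). Quantity 2,391 kg is within the quota, so the in-quota rate 9.5% applies to the full value.
Duty = €385,931.31 × 9.5% = €36,663.47.

€36,663.47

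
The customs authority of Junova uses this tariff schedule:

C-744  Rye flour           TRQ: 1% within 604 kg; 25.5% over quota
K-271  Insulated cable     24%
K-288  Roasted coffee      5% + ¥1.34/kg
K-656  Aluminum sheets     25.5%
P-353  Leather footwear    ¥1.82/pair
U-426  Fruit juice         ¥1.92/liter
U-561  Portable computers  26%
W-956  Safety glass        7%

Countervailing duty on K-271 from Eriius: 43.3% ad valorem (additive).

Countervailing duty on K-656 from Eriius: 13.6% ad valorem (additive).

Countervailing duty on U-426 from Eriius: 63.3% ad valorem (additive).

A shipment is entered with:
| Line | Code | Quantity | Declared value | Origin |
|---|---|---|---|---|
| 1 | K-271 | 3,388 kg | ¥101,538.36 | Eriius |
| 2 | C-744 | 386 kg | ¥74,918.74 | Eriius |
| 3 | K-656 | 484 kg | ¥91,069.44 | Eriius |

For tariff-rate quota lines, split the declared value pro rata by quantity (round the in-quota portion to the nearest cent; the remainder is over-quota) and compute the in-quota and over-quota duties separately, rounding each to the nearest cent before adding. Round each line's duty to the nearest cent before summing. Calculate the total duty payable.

¥104,692.66

Line 1 (K-271, Eriius, 3,388 kg, ¥101,538.36):
Base rate for K-271 is 24%.
Additional duty on K-271 from Eriius: +43.3%. Applied ad valorem rate: 24% + 43.3% = 67.3%.
Duty = ¥101,538.36 × 67.3% = ¥68,335.32.
Line 2 (C-744, Eriius, 386 kg, ¥74,918.74):
Code C-744 is under a tariff-rate quota (threshold 604 kg). Quantity 386 kg is within the quota, so the in-quota rate 1% applies to the full value.
Duty = ¥74,918.74 × 1% = ¥749.19.
Line 3 (K-656, Eriius, 484 kg, ¥91,069.44):
Base rate for K-656 is 25.5%.
Additional duty on K-656 from Eriius: +13.6%. Applied ad valorem rate: 25.5% + 13.6% = 39.1%.
Duty = ¥91,069.44 × 39.1% = ¥35,608.15.
Total = ¥68,335.32 + ¥749.19 + ¥35,608.15 = ¥104,692.66.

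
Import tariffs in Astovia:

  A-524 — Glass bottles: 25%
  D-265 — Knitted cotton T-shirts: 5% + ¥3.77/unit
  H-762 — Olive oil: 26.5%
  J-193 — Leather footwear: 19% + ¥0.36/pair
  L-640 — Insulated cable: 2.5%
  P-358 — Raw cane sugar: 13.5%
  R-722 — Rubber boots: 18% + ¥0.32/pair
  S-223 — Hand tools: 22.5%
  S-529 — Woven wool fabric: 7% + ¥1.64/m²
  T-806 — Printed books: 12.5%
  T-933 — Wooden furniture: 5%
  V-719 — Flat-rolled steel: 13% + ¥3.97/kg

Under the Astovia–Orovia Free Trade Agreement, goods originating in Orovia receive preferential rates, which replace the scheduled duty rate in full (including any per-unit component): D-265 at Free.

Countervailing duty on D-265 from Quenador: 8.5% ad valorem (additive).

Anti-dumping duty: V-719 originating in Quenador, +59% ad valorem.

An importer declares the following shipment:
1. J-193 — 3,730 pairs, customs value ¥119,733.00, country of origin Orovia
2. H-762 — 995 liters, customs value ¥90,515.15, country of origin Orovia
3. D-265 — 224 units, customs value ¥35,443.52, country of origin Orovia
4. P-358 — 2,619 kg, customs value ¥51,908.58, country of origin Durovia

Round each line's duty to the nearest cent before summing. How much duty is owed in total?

Line 1 (J-193, Orovia, 3,730 pairs, ¥119,733.00):
Base rate for J-193 is 19% + ¥0.36/pair.
Origin Orovia is the FTA partner but J-193 is not on the preference list; base rate stands.
Duty = ¥119,733.00 × 19% + 3,730 × ¥0.36 = ¥24,092.07.
Line 2 (H-762, Orovia, 995 liters, ¥90,515.15):
Base rate for H-762 is 26.5%.
Origin Orovia is the FTA partner but H-762 is not on the preference list; base rate stands.
Duty = ¥90,515.15 × 26.5% = ¥23,986.51.
Line 3 (D-265, Orovia, 224 units, ¥35,443.52):
Base rate for D-265 is 5% + ¥3.77/unit.
Origin Orovia qualifies under the Astovia–Orovia agreement and D-265 is covered: preferential rate Free applies instead.
The additional-duty order on D-265 targets Quenador, not Orovia; it does not apply.
Duty = ¥35,443.52 × 0% = ¥0.00.
Line 4 (P-358, Durovia, 2,619 kg, ¥51,908.58):
Base rate for P-358 is 13.5%.
Duty = ¥51,908.58 × 13.5% = ¥7,007.66.
Total = ¥24,092.07 + ¥23,986.51 + ¥0.00 + ¥7,007.66 = ¥55,086.24.

¥55,086.24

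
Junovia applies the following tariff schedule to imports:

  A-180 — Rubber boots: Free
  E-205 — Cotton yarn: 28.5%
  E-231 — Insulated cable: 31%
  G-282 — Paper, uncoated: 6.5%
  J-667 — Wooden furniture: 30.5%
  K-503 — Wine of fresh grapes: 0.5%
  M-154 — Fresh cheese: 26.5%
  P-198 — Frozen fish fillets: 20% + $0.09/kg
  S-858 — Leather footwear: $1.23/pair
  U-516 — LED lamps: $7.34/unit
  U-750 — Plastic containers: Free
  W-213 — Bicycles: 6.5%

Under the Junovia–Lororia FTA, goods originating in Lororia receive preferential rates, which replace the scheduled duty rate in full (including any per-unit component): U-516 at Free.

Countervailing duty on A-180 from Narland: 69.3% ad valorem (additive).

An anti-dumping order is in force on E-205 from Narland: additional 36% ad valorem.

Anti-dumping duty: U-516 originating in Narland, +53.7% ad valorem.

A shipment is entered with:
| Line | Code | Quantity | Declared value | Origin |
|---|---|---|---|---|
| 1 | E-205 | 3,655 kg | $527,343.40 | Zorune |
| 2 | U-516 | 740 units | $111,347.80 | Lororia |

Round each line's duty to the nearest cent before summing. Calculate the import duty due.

$150,292.87

Line 1 (E-205, Zorune, 3,655 kg, $527,343.40):
Base rate for E-205 is 28.5%.
The additional-duty order on E-205 targets Narland, not Zorune; it does not apply.
Duty = $527,343.40 × 28.5% = $150,292.87.
Line 2 (U-516, Lororia, 740 units, $111,347.80):
Base rate for U-516 is $7.34/unit.
Origin Lororia qualifies under the Junovia–Lororia agreement and U-516 is covered: preferential rate Free applies instead.
The additional-duty order on U-516 targets Narland, not Lororia; it does not apply.
Duty = $111,347.80 × 0% = $0.00.
Total = $150,292.87 + $0.00 = $150,292.87.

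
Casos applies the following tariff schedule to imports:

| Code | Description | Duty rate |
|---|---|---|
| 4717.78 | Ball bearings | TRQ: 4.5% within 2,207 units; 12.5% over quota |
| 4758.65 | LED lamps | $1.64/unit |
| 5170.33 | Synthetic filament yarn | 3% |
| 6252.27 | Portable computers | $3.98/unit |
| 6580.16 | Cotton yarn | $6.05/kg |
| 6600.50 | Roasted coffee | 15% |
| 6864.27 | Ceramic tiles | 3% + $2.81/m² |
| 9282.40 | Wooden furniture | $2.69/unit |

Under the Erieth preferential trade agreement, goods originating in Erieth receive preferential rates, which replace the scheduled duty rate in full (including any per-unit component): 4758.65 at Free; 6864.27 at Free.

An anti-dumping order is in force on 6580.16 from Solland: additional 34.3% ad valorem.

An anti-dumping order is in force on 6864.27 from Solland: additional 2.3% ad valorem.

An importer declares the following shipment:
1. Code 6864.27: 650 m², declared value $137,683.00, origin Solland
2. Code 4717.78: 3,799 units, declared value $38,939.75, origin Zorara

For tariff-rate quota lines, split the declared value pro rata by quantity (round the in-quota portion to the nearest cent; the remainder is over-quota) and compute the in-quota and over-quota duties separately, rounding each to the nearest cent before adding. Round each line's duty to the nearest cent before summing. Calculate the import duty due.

$12,181.43

Line 1 (6864.27, Solland, 650 m², $137,683.00):
Base rate for 6864.27 is 3% + $2.81/m².
6864.27 has an FTA preferential rate, but origin Solland is not Erieth; base rate stands.
Additional duty on 6864.27 from Solland: +2.3%. Applied ad valorem rate: 3% + 2.3% = 5.3%.
Duty = $137,683.00 × 5.3% + 650 × $2.81 = $9,123.70.
Line 2 (4717.78, Zorara, 3,799 units, $38,939.75):
Code 4717.78 is under a tariff-rate quota (threshold 2,207 units). In-quota: 2,207 units at 4.5%; over-quota: 1,592 units at 12.5%.
Pro-rata value split: in-quota = $38,939.75 × 2,207/3,799 = $22,621.75; over-quota = $38,939.75 − $22,621.75 = $16,318.00.
In-quota duty = $22,621.75 × 4.5% = $1,017.98. Over-quota duty = $16,318.00 × 12.5% = $2,039.75.
Line duty = $1,017.98 + $2,039.75 = $3,057.73.
Total = $9,123.70 + $3,057.73 = $12,181.43.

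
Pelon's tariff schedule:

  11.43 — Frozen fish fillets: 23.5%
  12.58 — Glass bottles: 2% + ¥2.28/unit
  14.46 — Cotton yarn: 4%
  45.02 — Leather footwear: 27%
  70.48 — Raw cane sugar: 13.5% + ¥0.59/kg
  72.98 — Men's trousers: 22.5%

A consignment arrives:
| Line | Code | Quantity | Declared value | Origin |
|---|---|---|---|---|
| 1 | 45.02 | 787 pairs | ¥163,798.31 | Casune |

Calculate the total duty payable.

¥44,225.54

Line 1 (45.02, Casune, 787 pairs, ¥163,798.31):
Base rate for 45.02 is 27%.
Duty = ¥163,798.31 × 27% = ¥44,225.54.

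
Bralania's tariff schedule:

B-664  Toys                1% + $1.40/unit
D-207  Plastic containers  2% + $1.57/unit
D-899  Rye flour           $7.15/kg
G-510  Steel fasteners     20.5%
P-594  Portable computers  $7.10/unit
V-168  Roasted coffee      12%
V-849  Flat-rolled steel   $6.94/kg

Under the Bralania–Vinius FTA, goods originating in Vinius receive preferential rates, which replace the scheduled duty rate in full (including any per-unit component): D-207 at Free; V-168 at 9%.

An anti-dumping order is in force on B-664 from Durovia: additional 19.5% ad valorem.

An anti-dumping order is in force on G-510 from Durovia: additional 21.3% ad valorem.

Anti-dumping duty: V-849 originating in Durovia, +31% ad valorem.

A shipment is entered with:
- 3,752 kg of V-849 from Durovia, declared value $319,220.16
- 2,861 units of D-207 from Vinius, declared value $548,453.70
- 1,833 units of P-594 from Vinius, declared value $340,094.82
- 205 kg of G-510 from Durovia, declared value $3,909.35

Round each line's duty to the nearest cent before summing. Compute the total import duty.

$139,645.54

Line 1 (V-849, Durovia, 3,752 kg, $319,220.16):
Base rate for V-849 is $6.94/kg.
Additional duty on V-849 from Durovia: +31% ad valorem. Applied ad valorem rate = 31%.
Duty = $319,220.16 × 31% + 3,752 × $6.94 = $124,997.13.
Line 2 (D-207, Vinius, 2,861 units, $548,453.70):
Base rate for D-207 is 2% + $1.57/unit.
Origin Vinius qualifies under the Bralania–Vinius agreement and D-207 is covered: preferential rate Free applies instead.
Duty = $548,453.70 × 0% = $0.00.
Line 3 (P-594, Vinius, 1,833 units, $340,094.82):
Base rate for P-594 is $7.10/unit.
Origin Vinius is the FTA partner but P-594 is not on the preference list; base rate stands.
Duty = 1,833 × $7.10 = $13,014.30.
Line 4 (G-510, Durovia, 205 kg, $3,909.35):
Base rate for G-510 is 20.5%.
Additional duty on G-510 from Durovia: +21.3%. Applied ad valorem rate: 20.5% + 21.3% = 41.8%.
Duty = $3,909.35 × 41.8% = $1,634.11.
Total = $124,997.13 + $0.00 + $13,014.30 + $1,634.11 = $139,645.54.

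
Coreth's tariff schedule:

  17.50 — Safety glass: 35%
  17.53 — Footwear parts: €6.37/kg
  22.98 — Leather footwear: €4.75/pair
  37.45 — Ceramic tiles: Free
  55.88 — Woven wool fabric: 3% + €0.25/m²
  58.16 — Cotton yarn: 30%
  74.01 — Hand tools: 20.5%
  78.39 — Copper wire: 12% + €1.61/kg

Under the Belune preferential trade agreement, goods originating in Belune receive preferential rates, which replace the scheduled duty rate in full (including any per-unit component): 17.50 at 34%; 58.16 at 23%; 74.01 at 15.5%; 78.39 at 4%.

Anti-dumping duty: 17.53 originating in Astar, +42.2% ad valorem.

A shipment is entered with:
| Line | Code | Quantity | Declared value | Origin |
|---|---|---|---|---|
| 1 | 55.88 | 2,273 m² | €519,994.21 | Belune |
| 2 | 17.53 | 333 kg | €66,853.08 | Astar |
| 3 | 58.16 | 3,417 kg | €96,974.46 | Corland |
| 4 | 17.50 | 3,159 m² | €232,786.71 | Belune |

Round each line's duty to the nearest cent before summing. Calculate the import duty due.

Line 1 (55.88, Belune, 2,273 m², €519,994.21):
Base rate for 55.88 is 3% + €0.25/m².
Origin Belune is the FTA partner but 55.88 is not on the preference list; base rate stands.
Duty = €519,994.21 × 3% + 2,273 × €0.25 = €16,168.08.
Line 2 (17.53, Astar, 333 kg, €66,853.08):
Base rate for 17.53 is €6.37/kg.
Additional duty on 17.53 from Astar: +42.2% ad valorem. Applied ad valorem rate = 42.2%.
Duty = €66,853.08 × 42.2% + 333 × €6.37 = €30,333.21.
Line 3 (58.16, Corland, 3,417 kg, €96,974.46):
Base rate for 58.16 is 30%.
58.16 has an FTA preferential rate, but origin Corland is not Belune; base rate stands.
Duty = €96,974.46 × 30% = €29,092.34.
Line 4 (17.50, Belune, 3,159 m², €232,786.71):
Base rate for 17.50 is 35%.
Origin Belune qualifies under the Coreth–Belune agreement and 17.50 is covered: preferential rate 34% applies instead.
Duty = €232,786.71 × 34% = €79,147.48.
Total = €16,168.08 + €30,333.21 + €29,092.34 + €79,147.48 = €154,741.11.

€154,741.11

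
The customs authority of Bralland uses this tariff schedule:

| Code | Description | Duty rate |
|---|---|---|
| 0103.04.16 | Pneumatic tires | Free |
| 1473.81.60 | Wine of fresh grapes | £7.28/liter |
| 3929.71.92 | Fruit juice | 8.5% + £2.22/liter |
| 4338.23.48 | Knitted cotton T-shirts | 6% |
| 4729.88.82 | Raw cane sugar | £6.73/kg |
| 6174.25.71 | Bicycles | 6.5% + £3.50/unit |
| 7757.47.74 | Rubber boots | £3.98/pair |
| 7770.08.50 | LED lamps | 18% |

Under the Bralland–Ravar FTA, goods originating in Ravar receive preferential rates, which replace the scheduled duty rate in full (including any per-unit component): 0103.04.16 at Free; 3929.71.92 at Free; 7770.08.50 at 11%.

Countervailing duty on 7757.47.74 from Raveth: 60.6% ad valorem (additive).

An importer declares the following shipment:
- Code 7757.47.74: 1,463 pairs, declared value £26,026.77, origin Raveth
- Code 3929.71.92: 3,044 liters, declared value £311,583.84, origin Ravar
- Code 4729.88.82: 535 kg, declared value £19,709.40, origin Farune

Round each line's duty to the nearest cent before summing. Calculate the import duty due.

£25,195.51

Line 1 (7757.47.74, Raveth, 1,463 pairs, £26,026.77):
Base rate for 7757.47.74 is £3.98/pair.
Additional duty on 7757.47.74 from Raveth: +60.6% ad valorem. Applied ad valorem rate = 60.6%.
Duty = £26,026.77 × 60.6% + 1,463 × £3.98 = £21,594.96.
Line 2 (3929.71.92, Ravar, 3,044 liters, £311,583.84):
Base rate for 3929.71.92 is 8.5% + £2.22/liter.
Origin Ravar qualifies under the Bralland–Ravar agreement and 3929.71.92 is covered: preferential rate Free applies instead.
Duty = £311,583.84 × 0% = £0.00.
Line 3 (4729.88.82, Farune, 535 kg, £19,709.40):
Base rate for 4729.88.82 is £6.73/kg.
Duty = 535 × £6.73 = £3,600.55.
Total = £21,594.96 + £0.00 + £3,600.55 = £25,195.51.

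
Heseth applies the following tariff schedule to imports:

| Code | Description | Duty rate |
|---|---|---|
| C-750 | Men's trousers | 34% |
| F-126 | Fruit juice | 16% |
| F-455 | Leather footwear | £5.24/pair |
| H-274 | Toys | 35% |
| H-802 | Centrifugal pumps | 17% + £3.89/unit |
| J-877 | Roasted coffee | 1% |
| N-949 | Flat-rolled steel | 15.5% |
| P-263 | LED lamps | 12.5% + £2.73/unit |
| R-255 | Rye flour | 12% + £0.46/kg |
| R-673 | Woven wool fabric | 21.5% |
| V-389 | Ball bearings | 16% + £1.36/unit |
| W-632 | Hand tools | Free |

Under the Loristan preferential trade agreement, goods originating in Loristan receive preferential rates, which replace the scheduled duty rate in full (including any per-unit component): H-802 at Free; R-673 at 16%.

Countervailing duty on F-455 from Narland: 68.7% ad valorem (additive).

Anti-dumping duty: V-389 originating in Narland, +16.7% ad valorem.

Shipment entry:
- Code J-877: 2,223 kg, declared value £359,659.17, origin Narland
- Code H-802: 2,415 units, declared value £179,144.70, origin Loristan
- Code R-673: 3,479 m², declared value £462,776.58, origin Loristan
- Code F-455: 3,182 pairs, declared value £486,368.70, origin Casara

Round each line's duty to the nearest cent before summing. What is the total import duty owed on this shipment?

£94,314.52

Line 1 (J-877, Narland, 2,223 kg, £359,659.17):
Base rate for J-877 is 1%.
Duty = £359,659.17 × 1% = £3,596.59.
Line 2 (H-802, Loristan, 2,415 units, £179,144.70):
Base rate for H-802 is 17% + £3.89/unit.
Origin Loristan qualifies under the Heseth–Loristan agreement and H-802 is covered: preferential rate Free applies instead.
Duty = £179,144.70 × 0% = £0.00.
Line 3 (R-673, Loristan, 3,479 m², £462,776.58):
Base rate for R-673 is 21.5%.
Origin Loristan qualifies under the Heseth–Loristan agreement and R-673 is covered: preferential rate 16% applies instead.
Duty = £462,776.58 × 16% = £74,044.25.
Line 4 (F-455, Casara, 3,182 pairs, £486,368.70):
Base rate for F-455 is £5.24/pair.
The additional-duty order on F-455 targets Narland, not Casara; it does not apply.
Duty = 3,182 × £5.24 = £16,673.68.
Total = £3,596.59 + £0.00 + £74,044.25 + £16,673.68 = £94,314.52.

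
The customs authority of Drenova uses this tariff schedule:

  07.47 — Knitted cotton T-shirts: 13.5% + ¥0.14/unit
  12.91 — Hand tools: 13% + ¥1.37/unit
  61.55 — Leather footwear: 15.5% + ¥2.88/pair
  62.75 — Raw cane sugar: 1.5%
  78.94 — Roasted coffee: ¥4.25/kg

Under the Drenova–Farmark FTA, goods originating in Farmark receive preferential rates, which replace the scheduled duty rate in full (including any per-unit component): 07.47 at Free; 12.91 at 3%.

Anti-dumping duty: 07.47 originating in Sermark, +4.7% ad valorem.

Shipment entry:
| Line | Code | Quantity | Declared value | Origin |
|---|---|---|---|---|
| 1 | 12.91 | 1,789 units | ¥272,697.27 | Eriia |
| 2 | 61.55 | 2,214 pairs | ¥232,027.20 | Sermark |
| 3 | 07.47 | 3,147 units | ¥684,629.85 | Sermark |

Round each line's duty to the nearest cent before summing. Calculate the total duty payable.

Line 1 (12.91, Eriia, 1,789 units, ¥272,697.27):
Base rate for 12.91 is 13% + ¥1.37/unit.
12.91 has an FTA preferential rate, but origin Eriia is not Farmark; base rate stands.
Duty = ¥272,697.27 × 13% + 1,789 × ¥1.37 = ¥37,901.58.
Line 2 (61.55, Sermark, 2,214 pairs, ¥232,027.20):
Base rate for 61.55 is 15.5% + ¥2.88/pair.
Duty = ¥232,027.20 × 15.5% + 2,214 × ¥2.88 = ¥42,340.54.
Line 3 (07.47, Sermark, 3,147 units, ¥684,629.85):
Base rate for 07.47 is 13.5% + ¥0.14/unit.
07.47 has an FTA preferential rate, but origin Sermark is not Farmark; base rate stands.
Additional duty on 07.47 from Sermark: +4.7%. Applied ad valorem rate: 13.5% + 4.7% = 18.2%.
Duty = ¥684,629.85 × 18.2% + 3,147 × ¥0.14 = ¥125,043.21.
Total = ¥37,901.58 + ¥42,340.54 + ¥125,043.21 = ¥205,285.33.

¥205,285.33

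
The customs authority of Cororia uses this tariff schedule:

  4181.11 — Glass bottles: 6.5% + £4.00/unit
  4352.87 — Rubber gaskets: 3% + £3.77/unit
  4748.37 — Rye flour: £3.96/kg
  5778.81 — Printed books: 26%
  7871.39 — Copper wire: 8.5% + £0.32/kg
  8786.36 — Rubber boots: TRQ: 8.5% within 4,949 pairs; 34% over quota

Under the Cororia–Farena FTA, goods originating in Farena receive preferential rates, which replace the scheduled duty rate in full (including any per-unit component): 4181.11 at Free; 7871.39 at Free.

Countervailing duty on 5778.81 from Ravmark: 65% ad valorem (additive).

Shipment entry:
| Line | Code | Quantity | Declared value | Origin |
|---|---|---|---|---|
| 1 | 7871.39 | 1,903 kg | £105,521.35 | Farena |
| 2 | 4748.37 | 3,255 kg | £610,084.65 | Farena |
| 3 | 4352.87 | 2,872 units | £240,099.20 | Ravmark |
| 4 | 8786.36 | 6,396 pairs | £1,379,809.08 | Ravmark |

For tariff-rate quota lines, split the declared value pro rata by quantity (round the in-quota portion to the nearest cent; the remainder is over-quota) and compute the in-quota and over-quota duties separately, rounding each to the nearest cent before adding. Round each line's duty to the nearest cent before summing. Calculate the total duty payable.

Line 1 (7871.39, Farena, 1,903 kg, £105,521.35):
Base rate for 7871.39 is 8.5% + £0.32/kg.
Origin Farena qualifies under the Cororia–Farena agreement and 7871.39 is covered: preferential rate Free applies instead.
Duty = £105,521.35 × 0% = £0.00.
Line 2 (4748.37, Farena, 3,255 kg, £610,084.65):
Base rate for 4748.37 is £3.96/kg.
Origin Farena is the FTA partner but 4748.37 is not on the preference list; base rate stands.
Duty = 3,255 × £3.96 = £12,889.80.
Line 3 (4352.87, Ravmark, 2,872 units, £240,099.20):
Base rate for 4352.87 is 3% + £3.77/unit.
Duty = £240,099.20 × 3% + 2,872 × £3.77 = £18,030.42.
Line 4 (8786.36, Ravmark, 6,396 pairs, £1,379,809.08):
Code 8786.36 is under a tariff-rate quota (threshold 4,949 pairs). In-quota: 4,949 pairs at 8.5%; over-quota: 1,447 pairs at 34%.
Pro-rata value split: in-quota = £1,379,809.08 × 4,949/6,396 = £1,067,647.77; over-quota = £1,379,809.08 − £1,067,647.77 = £312,161.31.
In-quota duty = £1,067,647.77 × 8.5% = £90,750.06. Over-quota duty = £312,161.31 × 34% = £106,134.85.
Line duty = £90,750.06 + £106,134.85 = £196,884.91.
Total = £0.00 + £12,889.80 + £18,030.42 + £196,884.91 = £227,805.13.

£227,805.13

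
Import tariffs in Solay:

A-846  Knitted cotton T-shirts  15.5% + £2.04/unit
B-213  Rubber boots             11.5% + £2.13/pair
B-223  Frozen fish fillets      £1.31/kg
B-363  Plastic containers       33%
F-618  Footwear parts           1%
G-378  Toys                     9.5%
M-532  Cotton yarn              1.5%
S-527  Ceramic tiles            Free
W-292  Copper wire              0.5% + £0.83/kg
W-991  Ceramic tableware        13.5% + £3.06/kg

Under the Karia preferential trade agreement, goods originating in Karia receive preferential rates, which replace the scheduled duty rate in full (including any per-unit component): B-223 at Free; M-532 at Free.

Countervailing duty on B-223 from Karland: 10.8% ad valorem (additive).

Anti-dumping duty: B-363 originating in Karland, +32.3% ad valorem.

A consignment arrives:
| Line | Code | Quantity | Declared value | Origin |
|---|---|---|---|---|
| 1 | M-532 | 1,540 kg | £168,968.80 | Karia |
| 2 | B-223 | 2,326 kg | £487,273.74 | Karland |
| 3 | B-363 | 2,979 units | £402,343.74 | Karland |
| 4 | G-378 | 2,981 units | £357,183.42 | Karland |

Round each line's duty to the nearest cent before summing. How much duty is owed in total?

£352,335.50

Line 1 (M-532, Karia, 1,540 kg, £168,968.80):
Base rate for M-532 is 1.5%.
Origin Karia qualifies under the Solay–Karia agreement and M-532 is covered: preferential rate Free applies instead.
Duty = £168,968.80 × 0% = £0.00.
Line 2 (B-223, Karland, 2,326 kg, £487,273.74):
Base rate for B-223 is £1.31/kg.
B-223 has an FTA preferential rate, but origin Karland is not Karia; base rate stands.
Additional duty on B-223 from Karland: +10.8% ad valorem. Applied ad valorem rate = 10.8%.
Duty = £487,273.74 × 10.8% + 2,326 × £1.31 = £55,672.62.
Line 3 (B-363, Karland, 2,979 units, £402,343.74):
Base rate for B-363 is 33%.
Additional duty on B-363 from Karland: +32.3%. Applied ad valorem rate: 33% + 32.3% = 65.3%.
Duty = £402,343.74 × 65.3% = £262,730.46.
Line 4 (G-378, Karland, 2,981 units, £357,183.42):
Base rate for G-378 is 9.5%.
Duty = £357,183.42 × 9.5% = £33,932.42.
Total = £0.00 + £55,672.62 + £262,730.46 + £33,932.42 = £352,335.50.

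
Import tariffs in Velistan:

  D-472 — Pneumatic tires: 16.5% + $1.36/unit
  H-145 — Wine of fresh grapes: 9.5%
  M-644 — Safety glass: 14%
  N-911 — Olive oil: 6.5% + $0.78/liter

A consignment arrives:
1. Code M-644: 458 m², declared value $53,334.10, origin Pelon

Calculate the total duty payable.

Line 1 (M-644, Pelon, 458 m², $53,334.10):
Base rate for M-644 is 14%.
Duty = $53,334.10 × 14% = $7,466.77.

$7,466.77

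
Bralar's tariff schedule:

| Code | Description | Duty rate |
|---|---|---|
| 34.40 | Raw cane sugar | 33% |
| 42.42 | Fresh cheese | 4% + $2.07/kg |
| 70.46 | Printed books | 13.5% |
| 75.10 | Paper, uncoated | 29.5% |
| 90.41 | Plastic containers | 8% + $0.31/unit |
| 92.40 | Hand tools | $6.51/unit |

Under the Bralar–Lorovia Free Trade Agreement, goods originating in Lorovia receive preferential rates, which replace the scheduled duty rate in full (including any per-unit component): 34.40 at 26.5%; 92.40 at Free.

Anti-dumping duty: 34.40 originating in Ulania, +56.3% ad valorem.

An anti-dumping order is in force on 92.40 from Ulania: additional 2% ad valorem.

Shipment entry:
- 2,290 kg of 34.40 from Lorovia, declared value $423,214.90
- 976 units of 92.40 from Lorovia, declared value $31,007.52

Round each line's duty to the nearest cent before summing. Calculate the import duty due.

$112,151.95

Line 1 (34.40, Lorovia, 2,290 kg, $423,214.90):
Base rate for 34.40 is 33%.
Origin Lorovia qualifies under the Bralar–Lorovia agreement and 34.40 is covered: preferential rate 26.5% applies instead.
The additional-duty order on 34.40 targets Ulania, not Lorovia; it does not apply.
Duty = $423,214.90 × 26.5% = $112,151.95.
Line 2 (92.40, Lorovia, 976 units, $31,007.52):
Base rate for 92.40 is $6.51/unit.
Origin Lorovia qualifies under the Bralar–Lorovia agreement and 92.40 is covered: preferential rate Free applies instead.
The additional-duty order on 92.40 targets Ulania, not Lorovia; it does not apply.
Duty = $31,007.52 × 0% = $0.00.
Total = $112,151.95 + $0.00 = $112,151.95.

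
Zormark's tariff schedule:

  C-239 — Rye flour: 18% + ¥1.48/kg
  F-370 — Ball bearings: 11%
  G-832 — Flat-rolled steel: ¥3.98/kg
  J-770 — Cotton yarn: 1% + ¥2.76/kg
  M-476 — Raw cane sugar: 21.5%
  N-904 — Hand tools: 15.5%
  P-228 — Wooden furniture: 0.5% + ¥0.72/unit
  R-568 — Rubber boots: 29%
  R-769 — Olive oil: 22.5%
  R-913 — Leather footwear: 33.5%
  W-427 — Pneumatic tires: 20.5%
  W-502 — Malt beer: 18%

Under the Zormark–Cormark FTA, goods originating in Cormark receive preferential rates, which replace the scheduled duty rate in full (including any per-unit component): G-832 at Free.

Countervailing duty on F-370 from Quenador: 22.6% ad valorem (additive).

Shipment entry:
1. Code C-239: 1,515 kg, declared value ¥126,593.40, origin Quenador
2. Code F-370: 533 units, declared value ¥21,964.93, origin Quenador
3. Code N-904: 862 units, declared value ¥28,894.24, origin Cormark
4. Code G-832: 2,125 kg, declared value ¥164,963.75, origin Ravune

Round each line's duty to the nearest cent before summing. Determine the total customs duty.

Line 1 (C-239, Quenador, 1,515 kg, ¥126,593.40):
Base rate for C-239 is 18% + ¥1.48/kg.
Duty = ¥126,593.40 × 18% + 1,515 × ¥1.48 = ¥25,029.01.
Line 2 (F-370, Quenador, 533 units, ¥21,964.93):
Base rate for F-370 is 11%.
Additional duty on F-370 from Quenador: +22.6%. Applied ad valorem rate: 11% + 22.6% = 33.6%.
Duty = ¥21,964.93 × 33.6% = ¥7,380.22.
Line 3 (N-904, Cormark, 862 units, ¥28,894.24):
Base rate for N-904 is 15.5%.
Origin Cormark is the FTA partner but N-904 is not on the preference list; base rate stands.
Duty = ¥28,894.24 × 15.5% = ¥4,478.61.
Line 4 (G-832, Ravune, 2,125 kg, ¥164,963.75):
Base rate for G-832 is ¥3.98/kg.
G-832 has an FTA preferential rate, but origin Ravune is not Cormark; base rate stands.
Duty = 2,125 × ¥3.98 = ¥8,457.50.
Total = ¥25,029.01 + ¥7,380.22 + ¥4,478.61 + ¥8,457.50 = ¥45,345.34.

¥45,345.34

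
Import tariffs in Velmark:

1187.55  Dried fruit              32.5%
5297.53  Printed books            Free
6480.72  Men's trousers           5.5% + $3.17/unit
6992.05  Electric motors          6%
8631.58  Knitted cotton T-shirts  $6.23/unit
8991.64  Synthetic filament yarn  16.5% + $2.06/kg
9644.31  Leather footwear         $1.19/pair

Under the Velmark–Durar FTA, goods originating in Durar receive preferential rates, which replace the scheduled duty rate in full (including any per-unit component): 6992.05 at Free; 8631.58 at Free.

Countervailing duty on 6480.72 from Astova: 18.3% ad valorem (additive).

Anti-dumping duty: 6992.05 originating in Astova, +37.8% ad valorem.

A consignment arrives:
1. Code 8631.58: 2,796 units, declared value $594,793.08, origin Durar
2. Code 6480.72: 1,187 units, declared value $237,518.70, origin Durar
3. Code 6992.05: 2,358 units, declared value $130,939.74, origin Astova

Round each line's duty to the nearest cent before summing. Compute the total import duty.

$74,177.93

Line 1 (8631.58, Durar, 2,796 units, $594,793.08):
Base rate for 8631.58 is $6.23/unit.
Origin Durar qualifies under the Velmark–Durar agreement and 8631.58 is covered: preferential rate Free applies instead.
Duty = $594,793.08 × 0% = $0.00.
Line 2 (6480.72, Durar, 1,187 units, $237,518.70):
Base rate for 6480.72 is 5.5% + $3.17/unit.
Origin Durar is the FTA partner but 6480.72 is not on the preference list; base rate stands.
The additional-duty order on 6480.72 targets Astova, not Durar; it does not apply.
Duty = $237,518.70 × 5.5% + 1,187 × $3.17 = $16,826.32.
Line 3 (6992.05, Astova, 2,358 units, $130,939.74):
Base rate for 6992.05 is 6%.
6992.05 has an FTA preferential rate, but origin Astova is not Durar; base rate stands.
Additional duty on 6992.05 from Astova: +37.8%. Applied ad valorem rate: 6% + 37.8% = 43.8%.
Duty = $130,939.74 × 43.8% = $57,351.61.
Total = $0.00 + $16,826.32 + $57,351.61 = $74,177.93.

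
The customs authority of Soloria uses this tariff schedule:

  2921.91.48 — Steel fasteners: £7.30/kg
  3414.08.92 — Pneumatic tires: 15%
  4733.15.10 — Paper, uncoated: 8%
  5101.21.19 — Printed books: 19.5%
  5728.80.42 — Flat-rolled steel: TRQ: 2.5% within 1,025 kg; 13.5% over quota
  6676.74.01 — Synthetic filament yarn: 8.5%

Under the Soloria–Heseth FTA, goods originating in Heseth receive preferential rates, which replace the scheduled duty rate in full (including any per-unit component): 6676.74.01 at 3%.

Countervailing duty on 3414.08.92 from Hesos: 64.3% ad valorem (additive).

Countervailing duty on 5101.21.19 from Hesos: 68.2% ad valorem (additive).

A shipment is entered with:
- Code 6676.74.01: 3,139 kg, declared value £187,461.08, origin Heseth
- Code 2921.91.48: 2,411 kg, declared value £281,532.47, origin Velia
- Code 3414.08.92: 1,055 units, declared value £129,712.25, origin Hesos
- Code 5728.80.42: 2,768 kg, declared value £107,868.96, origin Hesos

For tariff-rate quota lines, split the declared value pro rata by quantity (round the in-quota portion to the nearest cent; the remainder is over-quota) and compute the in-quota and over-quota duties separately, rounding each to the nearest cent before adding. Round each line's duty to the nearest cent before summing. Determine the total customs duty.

£136,254.39

Line 1 (6676.74.01, Heseth, 3,139 kg, £187,461.08):
Base rate for 6676.74.01 is 8.5%.
Origin Heseth qualifies under the Soloria–Heseth agreement and 6676.74.01 is covered: preferential rate 3% applies instead.
Duty = £187,461.08 × 3% = £5,623.83.
Line 2 (2921.91.48, Velia, 2,411 kg, £281,532.47):
Base rate for 2921.91.48 is £7.30/kg.
Duty = 2,411 × £7.30 = £17,600.30.
Line 3 (3414.08.92, Hesos, 1,055 units, £129,712.25):
Base rate for 3414.08.92 is 15%.
Additional duty on 3414.08.92 from Hesos: +64.3%. Applied ad valorem rate: 15% + 64.3% = 79.3%.
Duty = £129,712.25 × 79.3% = £102,861.81.
Line 4 (5728.80.42, Hesos, 2,768 kg, £107,868.96):
Code 5728.80.42 is under a tariff-rate quota (threshold 1,025 kg). In-quota: 1,025 kg at 2.5%; over-quota: 1,743 kg at 13.5%.
Pro-rata value split: in-quota = £107,868.96 × 1,025/2,768 = £39,944.25; over-quota = £107,868.96 − £39,944.25 = £67,924.71.
In-quota duty = £39,944.25 × 2.5% = £998.61. Over-quota duty = £67,924.71 × 13.5% = £9,169.84.
Line duty = £998.61 + £9,169.84 = £10,168.45.
Total = £5,623.83 + £17,600.30 + £102,861.81 + £10,168.45 = £136,254.39.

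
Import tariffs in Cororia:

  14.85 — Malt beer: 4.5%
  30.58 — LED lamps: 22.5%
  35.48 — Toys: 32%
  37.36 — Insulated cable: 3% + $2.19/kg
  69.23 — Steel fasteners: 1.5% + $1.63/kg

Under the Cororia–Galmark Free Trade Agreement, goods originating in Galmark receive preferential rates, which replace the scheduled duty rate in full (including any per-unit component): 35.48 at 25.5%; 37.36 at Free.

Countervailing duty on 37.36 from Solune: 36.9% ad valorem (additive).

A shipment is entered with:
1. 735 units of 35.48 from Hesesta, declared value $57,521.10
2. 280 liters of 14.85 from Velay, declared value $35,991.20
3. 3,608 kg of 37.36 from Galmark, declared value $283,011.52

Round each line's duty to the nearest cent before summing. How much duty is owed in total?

Line 1 (35.48, Hesesta, 735 units, $57,521.10):
Base rate for 35.48 is 32%.
35.48 has an FTA preferential rate, but origin Hesesta is not Galmark; base rate stands.
Duty = $57,521.10 × 32% = $18,406.75.
Line 2 (14.85, Velay, 280 liters, $35,991.20):
Base rate for 14.85 is 4.5%.
Duty = $35,991.20 × 4.5% = $1,619.60.
Line 3 (37.36, Galmark, 3,608 kg, $283,011.52):
Base rate for 37.36 is 3% + $2.19/kg.
Origin Galmark qualifies under the Cororia–Galmark agreement and 37.36 is covered: preferential rate Free applies instead.
The additional-duty order on 37.36 targets Solune, not Galmark; it does not apply.
Duty = $283,011.52 × 0% = $0.00.
Total = $18,406.75 + $1,619.60 + $0.00 = $20,026.35.

$20,026.35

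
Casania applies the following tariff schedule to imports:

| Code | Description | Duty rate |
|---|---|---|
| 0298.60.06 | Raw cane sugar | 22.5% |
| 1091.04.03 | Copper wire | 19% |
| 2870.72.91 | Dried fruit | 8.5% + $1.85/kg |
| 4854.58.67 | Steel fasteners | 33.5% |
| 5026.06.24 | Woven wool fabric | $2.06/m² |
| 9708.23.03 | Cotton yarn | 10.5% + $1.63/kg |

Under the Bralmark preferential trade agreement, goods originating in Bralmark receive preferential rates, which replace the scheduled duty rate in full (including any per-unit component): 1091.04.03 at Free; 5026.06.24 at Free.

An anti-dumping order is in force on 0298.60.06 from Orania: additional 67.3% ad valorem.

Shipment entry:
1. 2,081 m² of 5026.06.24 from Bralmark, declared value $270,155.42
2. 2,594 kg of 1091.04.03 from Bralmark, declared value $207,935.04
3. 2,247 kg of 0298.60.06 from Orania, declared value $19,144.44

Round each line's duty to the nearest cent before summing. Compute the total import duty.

Line 1 (5026.06.24, Bralmark, 2,081 m², $270,155.42):
Base rate for 5026.06.24 is $2.06/m².
Origin Bralmark qualifies under the Casania–Bralmark agreement and 5026.06.24 is covered: preferential rate Free applies instead.
Duty = $270,155.42 × 0% = $0.00.
Line 2 (1091.04.03, Bralmark, 2,594 kg, $207,935.04):
Base rate for 1091.04.03 is 19%.
Origin Bralmark qualifies under the Casania–Bralmark agreement and 1091.04.03 is covered: preferential rate Free applies instead.
Duty = $207,935.04 × 0% = $0.00.
Line 3 (0298.60.06, Orania, 2,247 kg, $19,144.44):
Base rate for 0298.60.06 is 22.5%.
Additional duty on 0298.60.06 from Orania: +67.3%. Applied ad valorem rate: 22.5% + 67.3% = 89.8%.
Duty = $19,144.44 × 89.8% = $17,191.71.
Total = $0.00 + $0.00 + $17,191.71 = $17,191.71.

$17,191.71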